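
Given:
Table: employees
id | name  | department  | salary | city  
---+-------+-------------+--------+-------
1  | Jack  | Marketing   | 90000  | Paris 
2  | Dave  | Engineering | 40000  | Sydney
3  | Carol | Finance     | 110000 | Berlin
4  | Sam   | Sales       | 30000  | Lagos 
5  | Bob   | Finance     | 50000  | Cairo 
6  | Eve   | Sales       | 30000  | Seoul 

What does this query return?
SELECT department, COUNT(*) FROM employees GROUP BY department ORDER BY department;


Assigning each row to its department group:
  Jack -> Marketing
  Dave -> Engineering
  Carol -> Finance
  Sam -> Sales
  Bob -> Finance
  Eve -> Sales


4 groups:
Engineering, 1
Finance, 2
Marketing, 1
Sales, 2


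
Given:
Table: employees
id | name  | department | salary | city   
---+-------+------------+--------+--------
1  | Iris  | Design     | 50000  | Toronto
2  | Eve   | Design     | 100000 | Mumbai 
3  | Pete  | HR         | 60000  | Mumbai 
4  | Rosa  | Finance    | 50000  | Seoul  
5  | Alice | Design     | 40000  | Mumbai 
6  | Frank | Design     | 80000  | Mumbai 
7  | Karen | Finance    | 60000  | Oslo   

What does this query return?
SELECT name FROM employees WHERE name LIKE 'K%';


LIKE 'K%' matches names starting with 'K'
Matching: 1

1 rows:
Karen


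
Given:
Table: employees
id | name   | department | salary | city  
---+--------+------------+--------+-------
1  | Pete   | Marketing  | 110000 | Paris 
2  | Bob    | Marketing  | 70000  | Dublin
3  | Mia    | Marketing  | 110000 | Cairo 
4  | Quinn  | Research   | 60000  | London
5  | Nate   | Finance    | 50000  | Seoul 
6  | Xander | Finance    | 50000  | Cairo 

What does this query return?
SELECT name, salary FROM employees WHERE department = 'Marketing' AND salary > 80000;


Filtering: department = 'Marketing' AND salary > 80000
Matching: 2 rows

2 rows:
Pete, 110000
Mia, 110000


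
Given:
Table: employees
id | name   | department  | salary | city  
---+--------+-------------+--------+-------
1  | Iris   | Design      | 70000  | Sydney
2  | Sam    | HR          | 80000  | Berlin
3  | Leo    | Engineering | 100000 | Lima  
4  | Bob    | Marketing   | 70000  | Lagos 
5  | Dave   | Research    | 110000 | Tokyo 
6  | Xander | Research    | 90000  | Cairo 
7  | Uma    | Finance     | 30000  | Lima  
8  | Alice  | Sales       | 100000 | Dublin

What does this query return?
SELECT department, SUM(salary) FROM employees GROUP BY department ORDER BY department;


Summing salary within each department:
  Design: 70000 = 70000
  Engineering: 100000 = 100000
  Finance: 30000 = 30000
  HR: 80000 = 80000
  Marketing: 70000 = 70000
  Research: 110000 + 90000 = 200000
  Sales: 100000 = 100000


7 groups:
Design, 70000
Engineering, 100000
Finance, 30000
HR, 80000
Marketing, 70000
Research, 200000
Sales, 100000


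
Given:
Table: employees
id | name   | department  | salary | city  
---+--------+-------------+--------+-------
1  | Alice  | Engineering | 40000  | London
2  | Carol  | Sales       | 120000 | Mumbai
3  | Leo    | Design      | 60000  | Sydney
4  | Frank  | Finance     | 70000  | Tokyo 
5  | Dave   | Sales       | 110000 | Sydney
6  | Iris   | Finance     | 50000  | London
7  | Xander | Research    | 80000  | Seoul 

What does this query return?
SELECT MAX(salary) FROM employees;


Salaries: 40000, 120000, 60000, 70000, 110000, 50000, 80000
MAX = 120000

120000


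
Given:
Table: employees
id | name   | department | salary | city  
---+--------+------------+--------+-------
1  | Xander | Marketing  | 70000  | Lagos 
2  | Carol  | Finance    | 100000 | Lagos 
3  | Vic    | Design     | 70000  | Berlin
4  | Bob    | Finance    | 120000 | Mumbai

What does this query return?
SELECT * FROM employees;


SELECT * returns all 4 rows with all columns

4 rows:
1, Xander, Marketing, 70000, Lagos
2, Carol, Finance, 100000, Lagos
3, Vic, Design, 70000, Berlin
4, Bob, Finance, 120000, Mumbai


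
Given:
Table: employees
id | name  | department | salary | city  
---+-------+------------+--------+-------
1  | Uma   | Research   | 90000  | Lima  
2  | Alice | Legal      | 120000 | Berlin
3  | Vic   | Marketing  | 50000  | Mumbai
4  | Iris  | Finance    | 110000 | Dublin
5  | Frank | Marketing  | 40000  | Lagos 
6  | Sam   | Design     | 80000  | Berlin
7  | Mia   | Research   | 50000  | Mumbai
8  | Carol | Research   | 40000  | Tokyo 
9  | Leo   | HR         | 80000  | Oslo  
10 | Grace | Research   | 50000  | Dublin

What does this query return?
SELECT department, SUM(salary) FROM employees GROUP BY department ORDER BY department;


Summing salary within each department:
  Design: 80000 = 80000
  Finance: 110000 = 110000
  HR: 80000 = 80000
  Legal: 120000 = 120000
  Marketing: 50000 + 40000 = 90000
  Research: 90000 + 50000 + 40000 + 50000 = 230000


6 groups:
Design, 80000
Finance, 110000
HR, 80000
Legal, 120000
Marketing, 90000
Research, 230000


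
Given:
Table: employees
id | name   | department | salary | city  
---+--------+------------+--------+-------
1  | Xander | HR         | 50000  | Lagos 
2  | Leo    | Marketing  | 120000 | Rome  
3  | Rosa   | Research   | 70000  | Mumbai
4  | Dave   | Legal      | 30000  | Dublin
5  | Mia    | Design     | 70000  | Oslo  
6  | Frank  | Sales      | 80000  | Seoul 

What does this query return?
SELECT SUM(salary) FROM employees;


SUM(salary) = 50000 + 120000 + 70000 + 30000 + 70000 + 80000 = 420000

420000


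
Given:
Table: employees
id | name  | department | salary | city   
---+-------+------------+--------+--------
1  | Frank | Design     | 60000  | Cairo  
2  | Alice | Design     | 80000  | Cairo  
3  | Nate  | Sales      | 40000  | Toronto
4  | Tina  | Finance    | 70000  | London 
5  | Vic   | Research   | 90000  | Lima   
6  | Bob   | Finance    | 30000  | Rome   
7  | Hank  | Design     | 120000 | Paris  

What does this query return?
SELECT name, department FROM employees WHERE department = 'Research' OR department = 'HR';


Filtering: department = 'Research' OR 'HR'
Matching: 1 rows

1 rows:
Vic, Research


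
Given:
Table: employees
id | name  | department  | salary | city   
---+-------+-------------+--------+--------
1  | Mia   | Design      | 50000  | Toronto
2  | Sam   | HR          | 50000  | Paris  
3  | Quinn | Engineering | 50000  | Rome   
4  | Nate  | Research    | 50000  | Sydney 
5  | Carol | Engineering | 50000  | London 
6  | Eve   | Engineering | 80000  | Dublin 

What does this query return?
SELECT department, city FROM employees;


Projecting columns: department, city

6 rows:
Design, Toronto
HR, Paris
Engineering, Rome
Research, Sydney
Engineering, London
Engineering, Dublin


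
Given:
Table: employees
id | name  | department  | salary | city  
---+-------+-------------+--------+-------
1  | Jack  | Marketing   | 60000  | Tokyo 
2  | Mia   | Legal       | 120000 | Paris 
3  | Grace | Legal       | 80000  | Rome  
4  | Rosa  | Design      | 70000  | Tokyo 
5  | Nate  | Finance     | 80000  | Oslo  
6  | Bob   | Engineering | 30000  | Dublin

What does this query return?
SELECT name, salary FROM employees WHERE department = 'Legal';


Filtering: department = 'Legal'
Matching rows: 2

2 rows:
Mia, 120000
Grace, 80000


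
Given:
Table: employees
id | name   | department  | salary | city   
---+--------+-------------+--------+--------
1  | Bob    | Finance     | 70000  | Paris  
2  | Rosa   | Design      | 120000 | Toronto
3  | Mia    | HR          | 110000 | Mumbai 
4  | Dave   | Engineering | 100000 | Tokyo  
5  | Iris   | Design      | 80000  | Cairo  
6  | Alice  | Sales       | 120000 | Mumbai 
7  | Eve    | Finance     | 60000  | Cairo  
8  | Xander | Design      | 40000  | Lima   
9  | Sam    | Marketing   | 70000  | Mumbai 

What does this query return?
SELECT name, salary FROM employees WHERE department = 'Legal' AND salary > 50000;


Filtering: department = 'Legal' AND salary > 50000
Matching: 0 rows

Empty result set (0 rows)


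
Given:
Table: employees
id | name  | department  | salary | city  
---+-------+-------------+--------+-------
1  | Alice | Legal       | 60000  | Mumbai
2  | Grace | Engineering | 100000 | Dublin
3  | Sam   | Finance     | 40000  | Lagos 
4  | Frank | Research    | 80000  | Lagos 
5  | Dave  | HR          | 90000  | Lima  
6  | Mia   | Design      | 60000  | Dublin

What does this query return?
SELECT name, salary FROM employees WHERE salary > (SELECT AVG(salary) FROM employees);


Subquery: AVG(salary) = 71666.67
Filtering: salary > 71666.67
  Grace (100000) -> MATCH
  Frank (80000) -> MATCH
  Dave (90000) -> MATCH


3 rows:
Grace, 100000
Frank, 80000
Dave, 90000


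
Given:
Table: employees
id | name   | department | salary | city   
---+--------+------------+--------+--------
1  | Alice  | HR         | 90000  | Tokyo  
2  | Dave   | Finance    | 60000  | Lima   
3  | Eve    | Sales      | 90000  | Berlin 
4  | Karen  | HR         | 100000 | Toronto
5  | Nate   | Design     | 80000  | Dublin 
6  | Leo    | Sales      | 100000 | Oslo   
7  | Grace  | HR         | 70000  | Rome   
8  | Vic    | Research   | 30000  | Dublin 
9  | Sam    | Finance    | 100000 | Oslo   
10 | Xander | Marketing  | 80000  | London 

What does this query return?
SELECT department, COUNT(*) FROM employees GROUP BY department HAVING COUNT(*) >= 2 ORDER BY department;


Groups with count >= 2:
  Finance: 2 -> PASS
  HR: 3 -> PASS
  Sales: 2 -> PASS
  Design: 1 -> filtered out
  Marketing: 1 -> filtered out
  Research: 1 -> filtered out


3 groups:
Finance, 2
HR, 3
Sales, 2


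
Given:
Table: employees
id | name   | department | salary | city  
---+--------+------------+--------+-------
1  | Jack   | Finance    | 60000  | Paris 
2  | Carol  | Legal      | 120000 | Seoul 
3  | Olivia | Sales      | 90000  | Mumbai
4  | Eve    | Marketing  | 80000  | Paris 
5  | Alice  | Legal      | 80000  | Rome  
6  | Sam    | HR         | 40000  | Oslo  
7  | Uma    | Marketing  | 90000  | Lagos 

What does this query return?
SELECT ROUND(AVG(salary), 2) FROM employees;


SUM(salary) = 560000
COUNT = 7
ROUND(AVG, 2) = ROUND(560000 / 7, 2) = 80000.0

80000.0


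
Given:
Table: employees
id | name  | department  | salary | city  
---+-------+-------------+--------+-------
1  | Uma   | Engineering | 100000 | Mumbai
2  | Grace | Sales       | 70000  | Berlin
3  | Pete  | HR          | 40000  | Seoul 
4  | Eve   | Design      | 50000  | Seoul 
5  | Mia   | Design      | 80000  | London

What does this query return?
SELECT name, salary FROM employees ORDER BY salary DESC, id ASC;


Sorting by salary DESC, then id ASC for ties

5 rows:
Uma, 100000
Mia, 80000
Grace, 70000
Eve, 50000
Pete, 40000


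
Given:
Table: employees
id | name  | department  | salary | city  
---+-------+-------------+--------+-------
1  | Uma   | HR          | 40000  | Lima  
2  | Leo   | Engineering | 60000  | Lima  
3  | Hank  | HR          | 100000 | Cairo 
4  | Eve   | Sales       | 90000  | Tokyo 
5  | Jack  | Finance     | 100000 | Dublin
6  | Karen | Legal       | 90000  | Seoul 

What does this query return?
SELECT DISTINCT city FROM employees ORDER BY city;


All 'city' values (row order): Lima, Lima, Cairo, Tokyo, Dublin, Seoul
Removing duplicates leaves 5 unique value(s).

5 values:
Cairo
Dublin
Lima
Seoul
Tokyo


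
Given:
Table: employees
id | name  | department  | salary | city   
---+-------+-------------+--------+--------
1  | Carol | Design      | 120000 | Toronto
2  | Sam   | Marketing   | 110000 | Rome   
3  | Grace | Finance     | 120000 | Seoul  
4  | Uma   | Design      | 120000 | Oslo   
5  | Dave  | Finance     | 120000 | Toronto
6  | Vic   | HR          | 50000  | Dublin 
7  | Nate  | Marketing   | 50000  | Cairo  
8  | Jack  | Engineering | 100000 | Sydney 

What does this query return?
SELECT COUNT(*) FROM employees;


COUNT(*) counts all rows

8


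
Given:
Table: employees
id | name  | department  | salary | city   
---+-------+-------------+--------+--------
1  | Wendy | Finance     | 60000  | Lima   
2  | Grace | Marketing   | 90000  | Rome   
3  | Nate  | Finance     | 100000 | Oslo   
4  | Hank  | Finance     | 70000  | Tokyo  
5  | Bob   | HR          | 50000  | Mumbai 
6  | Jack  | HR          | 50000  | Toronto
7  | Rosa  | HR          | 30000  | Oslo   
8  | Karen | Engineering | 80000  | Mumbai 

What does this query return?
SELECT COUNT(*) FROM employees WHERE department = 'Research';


Counting rows where department = 'Research'


0


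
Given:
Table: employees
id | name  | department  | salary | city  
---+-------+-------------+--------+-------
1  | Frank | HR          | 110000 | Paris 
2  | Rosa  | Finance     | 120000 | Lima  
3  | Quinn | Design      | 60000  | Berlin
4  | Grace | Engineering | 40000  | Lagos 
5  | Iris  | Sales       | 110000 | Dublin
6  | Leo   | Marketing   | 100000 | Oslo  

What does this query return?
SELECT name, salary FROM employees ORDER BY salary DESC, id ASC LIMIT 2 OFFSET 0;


Sort by salary DESC (id ASC tiebreak), then skip 0 and take 2
Rows 1 through 2

2 rows:
Rosa, 120000
Frank, 110000


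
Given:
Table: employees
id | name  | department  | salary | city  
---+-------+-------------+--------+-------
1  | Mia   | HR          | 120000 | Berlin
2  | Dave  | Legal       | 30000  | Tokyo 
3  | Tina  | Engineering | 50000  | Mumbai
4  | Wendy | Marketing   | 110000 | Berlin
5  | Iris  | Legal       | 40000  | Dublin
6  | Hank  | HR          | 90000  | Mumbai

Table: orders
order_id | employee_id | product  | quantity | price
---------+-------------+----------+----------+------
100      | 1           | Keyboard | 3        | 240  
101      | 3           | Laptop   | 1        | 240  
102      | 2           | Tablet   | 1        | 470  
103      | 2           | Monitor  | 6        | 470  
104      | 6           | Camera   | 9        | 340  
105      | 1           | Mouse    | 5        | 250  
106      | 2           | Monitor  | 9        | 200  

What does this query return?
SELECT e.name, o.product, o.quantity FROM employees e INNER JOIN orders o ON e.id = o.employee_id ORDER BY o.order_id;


Joining employees.id = orders.employee_id:
  employee Mia (id=1) -> order Keyboard
  employee Tina (id=3) -> order Laptop
  employee Dave (id=2) -> order Tablet
  employee Dave (id=2) -> order Monitor
  employee Hank (id=6) -> order Camera
  employee Mia (id=1) -> order Mouse
  employee Dave (id=2) -> order Monitor


7 rows:
Mia, Keyboard, 3
Tina, Laptop, 1
Dave, Tablet, 1
Dave, Monitor, 6
Hank, Camera, 9
Mia, Mouse, 5
Dave, Monitor, 9


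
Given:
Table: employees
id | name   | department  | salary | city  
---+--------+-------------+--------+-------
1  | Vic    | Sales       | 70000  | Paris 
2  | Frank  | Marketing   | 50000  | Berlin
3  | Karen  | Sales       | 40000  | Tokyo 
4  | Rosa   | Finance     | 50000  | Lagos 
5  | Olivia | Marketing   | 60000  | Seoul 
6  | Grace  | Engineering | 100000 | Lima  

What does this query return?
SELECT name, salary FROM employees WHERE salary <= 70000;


Filtering: salary <= 70000
Matching: 5 rows

5 rows:
Vic, 70000
Frank, 50000
Karen, 40000
Rosa, 50000
Olivia, 60000


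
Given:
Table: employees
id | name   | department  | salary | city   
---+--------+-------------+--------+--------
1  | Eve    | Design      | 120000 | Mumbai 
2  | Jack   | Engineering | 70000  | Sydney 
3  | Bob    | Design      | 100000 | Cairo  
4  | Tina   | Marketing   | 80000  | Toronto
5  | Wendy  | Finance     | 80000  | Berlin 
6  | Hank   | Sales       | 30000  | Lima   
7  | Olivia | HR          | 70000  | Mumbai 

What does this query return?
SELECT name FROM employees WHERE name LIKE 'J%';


LIKE 'J%' matches names starting with 'J'
Matching: 1

1 rows:
Jack


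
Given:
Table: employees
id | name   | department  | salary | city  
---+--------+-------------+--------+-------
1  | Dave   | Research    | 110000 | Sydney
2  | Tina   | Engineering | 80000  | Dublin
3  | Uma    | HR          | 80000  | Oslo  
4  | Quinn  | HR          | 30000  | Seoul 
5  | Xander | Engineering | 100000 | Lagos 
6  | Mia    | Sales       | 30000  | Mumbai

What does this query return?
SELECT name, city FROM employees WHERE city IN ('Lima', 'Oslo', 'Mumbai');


Filtering: city IN ('Lima', 'Oslo', 'Mumbai')
Matching: 2 rows

2 rows:
Uma, Oslo
Mia, Mumbai


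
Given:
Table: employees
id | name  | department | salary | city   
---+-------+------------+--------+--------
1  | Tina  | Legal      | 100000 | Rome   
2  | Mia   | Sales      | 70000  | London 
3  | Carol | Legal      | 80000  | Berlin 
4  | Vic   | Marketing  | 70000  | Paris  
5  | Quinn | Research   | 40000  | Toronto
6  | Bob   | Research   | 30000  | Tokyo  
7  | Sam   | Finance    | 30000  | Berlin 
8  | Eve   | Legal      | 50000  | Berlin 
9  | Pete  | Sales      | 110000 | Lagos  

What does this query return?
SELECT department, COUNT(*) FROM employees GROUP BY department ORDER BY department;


Assigning each row to its department group:
  Tina -> Legal
  Mia -> Sales
  Carol -> Legal
  Vic -> Marketing
  Quinn -> Research
  Bob -> Research
  Sam -> Finance
  Eve -> Legal
  Pete -> Sales


5 groups:
Finance, 1
Legal, 3
Marketing, 1
Research, 2
Sales, 2


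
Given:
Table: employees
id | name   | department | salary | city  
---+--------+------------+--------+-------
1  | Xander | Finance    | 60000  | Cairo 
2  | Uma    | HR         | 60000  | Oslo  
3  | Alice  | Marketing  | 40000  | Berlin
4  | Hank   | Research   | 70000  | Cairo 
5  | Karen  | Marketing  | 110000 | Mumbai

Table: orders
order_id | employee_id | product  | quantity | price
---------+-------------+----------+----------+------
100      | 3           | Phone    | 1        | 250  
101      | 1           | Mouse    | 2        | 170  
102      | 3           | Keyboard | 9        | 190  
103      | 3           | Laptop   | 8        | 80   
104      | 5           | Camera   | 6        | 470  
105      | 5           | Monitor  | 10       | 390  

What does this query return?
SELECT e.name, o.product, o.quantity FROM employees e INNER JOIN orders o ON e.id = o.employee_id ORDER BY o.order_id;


Joining employees.id = orders.employee_id:
  employee Alice (id=3) -> order Phone
  employee Xander (id=1) -> order Mouse
  employee Alice (id=3) -> order Keyboard
  employee Alice (id=3) -> order Laptop
  employee Karen (id=5) -> order Camera
  employee Karen (id=5) -> order Monitor


6 rows:
Alice, Phone, 1
Xander, Mouse, 2
Alice, Keyboard, 9
Alice, Laptop, 8
Karen, Camera, 6
Karen, Monitor, 10


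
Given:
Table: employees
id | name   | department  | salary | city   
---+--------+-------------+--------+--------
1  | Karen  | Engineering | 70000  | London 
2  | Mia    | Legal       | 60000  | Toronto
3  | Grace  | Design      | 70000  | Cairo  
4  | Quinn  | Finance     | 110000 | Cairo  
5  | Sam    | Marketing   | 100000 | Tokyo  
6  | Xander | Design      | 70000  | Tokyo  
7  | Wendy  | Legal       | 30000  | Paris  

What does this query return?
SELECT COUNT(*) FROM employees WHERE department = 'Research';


Counting rows where department = 'Research'


0


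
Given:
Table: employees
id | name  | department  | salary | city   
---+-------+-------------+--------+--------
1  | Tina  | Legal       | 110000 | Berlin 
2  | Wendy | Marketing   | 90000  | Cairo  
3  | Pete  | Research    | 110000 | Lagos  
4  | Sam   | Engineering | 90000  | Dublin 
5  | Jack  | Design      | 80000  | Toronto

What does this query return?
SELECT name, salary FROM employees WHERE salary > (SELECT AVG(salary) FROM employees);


Subquery: AVG(salary) = 96000.0
Filtering: salary > 96000.0
  Tina (110000) -> MATCH
  Pete (110000) -> MATCH


2 rows:
Tina, 110000
Pete, 110000


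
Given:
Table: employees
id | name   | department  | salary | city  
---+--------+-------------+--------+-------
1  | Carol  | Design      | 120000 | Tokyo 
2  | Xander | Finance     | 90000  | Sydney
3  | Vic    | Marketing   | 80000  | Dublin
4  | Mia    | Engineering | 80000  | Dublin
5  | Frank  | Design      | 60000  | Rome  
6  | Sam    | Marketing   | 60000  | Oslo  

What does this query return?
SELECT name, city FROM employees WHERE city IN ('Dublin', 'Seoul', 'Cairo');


Filtering: city IN ('Dublin', 'Seoul', 'Cairo')
Matching: 2 rows

2 rows:
Vic, Dublin
Mia, Dublin


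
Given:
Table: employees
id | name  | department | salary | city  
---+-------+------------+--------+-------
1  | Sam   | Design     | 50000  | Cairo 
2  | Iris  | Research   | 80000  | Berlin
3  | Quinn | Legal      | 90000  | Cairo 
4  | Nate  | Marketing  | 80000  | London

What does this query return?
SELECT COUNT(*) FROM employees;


COUNT(*) counts all rows

4


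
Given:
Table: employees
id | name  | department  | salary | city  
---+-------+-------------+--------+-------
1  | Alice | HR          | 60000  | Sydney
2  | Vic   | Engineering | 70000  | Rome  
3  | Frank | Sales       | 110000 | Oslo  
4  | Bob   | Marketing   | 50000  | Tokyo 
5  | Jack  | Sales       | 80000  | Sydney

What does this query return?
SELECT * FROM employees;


SELECT * returns all 5 rows with all columns

5 rows:
1, Alice, HR, 60000, Sydney
2, Vic, Engineering, 70000, Rome
3, Frank, Sales, 110000, Oslo
4, Bob, Marketing, 50000, Tokyo
5, Jack, Sales, 80000, Sydney


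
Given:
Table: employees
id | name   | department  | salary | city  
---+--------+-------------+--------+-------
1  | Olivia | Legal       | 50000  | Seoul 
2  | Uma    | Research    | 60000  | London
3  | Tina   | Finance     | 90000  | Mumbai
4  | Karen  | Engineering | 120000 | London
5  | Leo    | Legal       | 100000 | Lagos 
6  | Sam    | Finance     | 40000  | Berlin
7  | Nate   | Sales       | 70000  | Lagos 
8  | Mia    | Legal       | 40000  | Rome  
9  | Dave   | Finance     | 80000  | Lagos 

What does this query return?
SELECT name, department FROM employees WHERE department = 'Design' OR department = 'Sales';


Filtering: department = 'Design' OR 'Sales'
Matching: 1 rows

1 rows:
Nate, Sales


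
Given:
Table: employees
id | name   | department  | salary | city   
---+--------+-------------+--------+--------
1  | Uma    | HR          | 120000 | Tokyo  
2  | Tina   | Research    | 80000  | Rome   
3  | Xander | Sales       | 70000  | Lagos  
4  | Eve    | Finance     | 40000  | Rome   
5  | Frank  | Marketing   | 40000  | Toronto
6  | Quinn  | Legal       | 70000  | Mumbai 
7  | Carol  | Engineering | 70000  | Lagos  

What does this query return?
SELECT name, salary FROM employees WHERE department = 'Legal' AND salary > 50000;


Filtering: department = 'Legal' AND salary > 50000
Matching: 1 rows

1 rows:
Quinn, 70000


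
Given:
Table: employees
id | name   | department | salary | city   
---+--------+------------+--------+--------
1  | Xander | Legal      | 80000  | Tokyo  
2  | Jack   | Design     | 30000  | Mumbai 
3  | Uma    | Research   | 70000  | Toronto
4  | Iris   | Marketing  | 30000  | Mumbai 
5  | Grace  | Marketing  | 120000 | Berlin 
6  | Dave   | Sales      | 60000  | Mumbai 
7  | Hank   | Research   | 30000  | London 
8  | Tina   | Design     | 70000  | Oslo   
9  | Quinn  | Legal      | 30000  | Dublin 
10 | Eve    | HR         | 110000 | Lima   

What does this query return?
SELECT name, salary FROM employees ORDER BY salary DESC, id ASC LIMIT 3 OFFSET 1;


Sort by salary DESC (id ASC tiebreak), then skip 1 and take 3
Rows 2 through 4

3 rows:
Eve, 110000
Xander, 80000
Uma, 70000


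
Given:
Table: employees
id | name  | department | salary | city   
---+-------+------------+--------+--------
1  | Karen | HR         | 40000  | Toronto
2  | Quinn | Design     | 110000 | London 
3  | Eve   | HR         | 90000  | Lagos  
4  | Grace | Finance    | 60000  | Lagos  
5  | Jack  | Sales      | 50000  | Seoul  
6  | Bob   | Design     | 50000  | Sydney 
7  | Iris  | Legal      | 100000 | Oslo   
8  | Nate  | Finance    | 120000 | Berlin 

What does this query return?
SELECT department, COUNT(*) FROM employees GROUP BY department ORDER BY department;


Assigning each row to its department group:
  Karen -> HR
  Quinn -> Design
  Eve -> HR
  Grace -> Finance
  Jack -> Sales
  Bob -> Design
  Iris -> Legal
  Nate -> Finance


5 groups:
Design, 2
Finance, 2
HR, 2
Legal, 1
Sales, 1


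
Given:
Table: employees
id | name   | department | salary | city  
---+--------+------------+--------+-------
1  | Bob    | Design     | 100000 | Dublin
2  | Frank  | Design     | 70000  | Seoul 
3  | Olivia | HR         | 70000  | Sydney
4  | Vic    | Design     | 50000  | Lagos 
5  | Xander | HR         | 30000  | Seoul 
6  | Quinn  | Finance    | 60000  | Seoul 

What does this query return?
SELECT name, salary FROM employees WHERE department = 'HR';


Filtering: department = 'HR'
Matching rows: 2

2 rows:
Olivia, 70000
Xander, 30000


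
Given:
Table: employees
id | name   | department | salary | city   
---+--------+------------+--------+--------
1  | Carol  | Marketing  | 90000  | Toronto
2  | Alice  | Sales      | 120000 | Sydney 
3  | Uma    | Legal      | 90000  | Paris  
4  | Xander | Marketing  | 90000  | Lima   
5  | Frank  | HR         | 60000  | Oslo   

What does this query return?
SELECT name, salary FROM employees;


Projecting columns: name, salary

5 rows:
Carol, 90000
Alice, 120000
Uma, 90000
Xander, 90000
Frank, 60000


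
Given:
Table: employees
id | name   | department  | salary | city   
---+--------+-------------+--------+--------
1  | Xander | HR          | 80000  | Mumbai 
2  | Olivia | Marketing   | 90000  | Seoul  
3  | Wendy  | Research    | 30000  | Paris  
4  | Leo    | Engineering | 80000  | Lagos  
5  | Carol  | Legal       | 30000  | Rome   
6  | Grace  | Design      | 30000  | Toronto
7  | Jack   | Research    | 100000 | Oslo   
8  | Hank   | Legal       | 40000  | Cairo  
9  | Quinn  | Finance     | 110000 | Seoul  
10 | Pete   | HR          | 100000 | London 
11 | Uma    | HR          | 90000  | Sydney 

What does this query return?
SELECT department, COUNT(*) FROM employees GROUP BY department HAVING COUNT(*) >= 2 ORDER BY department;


Groups with count >= 2:
  HR: 3 -> PASS
  Legal: 2 -> PASS
  Research: 2 -> PASS
  Design: 1 -> filtered out
  Engineering: 1 -> filtered out
  Finance: 1 -> filtered out
  Marketing: 1 -> filtered out


3 groups:
HR, 3
Legal, 2
Research, 2


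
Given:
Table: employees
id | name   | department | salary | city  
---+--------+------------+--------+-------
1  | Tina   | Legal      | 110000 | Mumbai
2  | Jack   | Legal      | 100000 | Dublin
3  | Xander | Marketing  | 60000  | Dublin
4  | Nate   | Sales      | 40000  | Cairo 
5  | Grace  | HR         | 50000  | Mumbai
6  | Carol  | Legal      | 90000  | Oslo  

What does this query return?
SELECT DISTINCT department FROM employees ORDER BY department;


All 'department' values (row order): Legal, Legal, Marketing, Sales, HR, Legal
Removing duplicates leaves 4 unique value(s).

4 values:
HR
Legal
Marketing
Sales


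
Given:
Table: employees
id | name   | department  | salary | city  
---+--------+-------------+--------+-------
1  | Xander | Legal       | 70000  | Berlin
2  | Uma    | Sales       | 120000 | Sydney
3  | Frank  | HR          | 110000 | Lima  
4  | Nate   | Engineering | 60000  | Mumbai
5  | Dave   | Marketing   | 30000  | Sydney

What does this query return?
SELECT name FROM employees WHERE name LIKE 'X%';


LIKE 'X%' matches names starting with 'X'
Matching: 1

1 rows:
Xander


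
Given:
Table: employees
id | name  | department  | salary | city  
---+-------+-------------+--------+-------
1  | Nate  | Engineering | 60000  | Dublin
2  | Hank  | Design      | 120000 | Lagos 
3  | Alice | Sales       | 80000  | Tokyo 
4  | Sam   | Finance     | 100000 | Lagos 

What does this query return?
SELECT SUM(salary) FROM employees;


SUM(salary) = 60000 + 120000 + 80000 + 100000 = 360000

360000


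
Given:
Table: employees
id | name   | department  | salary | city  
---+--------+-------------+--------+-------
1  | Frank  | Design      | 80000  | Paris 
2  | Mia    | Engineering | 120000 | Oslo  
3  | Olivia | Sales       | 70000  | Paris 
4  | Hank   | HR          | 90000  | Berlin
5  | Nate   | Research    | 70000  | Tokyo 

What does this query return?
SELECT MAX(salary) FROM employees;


Salaries: 80000, 120000, 70000, 90000, 70000
MAX = 120000

120000


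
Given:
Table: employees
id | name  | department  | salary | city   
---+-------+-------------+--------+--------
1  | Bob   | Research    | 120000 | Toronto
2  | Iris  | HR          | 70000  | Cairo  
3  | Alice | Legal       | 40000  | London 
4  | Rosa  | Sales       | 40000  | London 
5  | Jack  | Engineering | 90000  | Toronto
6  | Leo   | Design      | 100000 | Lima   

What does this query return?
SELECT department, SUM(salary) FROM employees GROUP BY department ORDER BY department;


Summing salary within each department:
  Design: 100000 = 100000
  Engineering: 90000 = 90000
  HR: 70000 = 70000
  Legal: 40000 = 40000
  Research: 120000 = 120000
  Sales: 40000 = 40000


6 groups:
Design, 100000
Engineering, 90000
HR, 70000
Legal, 40000
Research, 120000
Sales, 40000


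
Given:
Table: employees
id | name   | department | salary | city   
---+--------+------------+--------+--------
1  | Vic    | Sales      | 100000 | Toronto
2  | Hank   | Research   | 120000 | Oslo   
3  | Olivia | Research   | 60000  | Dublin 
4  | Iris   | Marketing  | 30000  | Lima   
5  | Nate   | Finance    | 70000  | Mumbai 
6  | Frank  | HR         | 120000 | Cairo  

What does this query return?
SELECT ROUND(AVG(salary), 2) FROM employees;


SUM(salary) = 500000
COUNT = 6
ROUND(AVG, 2) = ROUND(500000 / 6, 2) = 83333.33

83333.33


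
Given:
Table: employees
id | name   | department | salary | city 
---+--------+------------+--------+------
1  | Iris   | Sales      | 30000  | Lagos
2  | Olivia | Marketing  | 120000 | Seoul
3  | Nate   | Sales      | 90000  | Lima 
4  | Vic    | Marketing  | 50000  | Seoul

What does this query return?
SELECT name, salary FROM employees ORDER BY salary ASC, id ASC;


Sorting by salary ASC, then id ASC for ties

4 rows:
Iris, 30000
Vic, 50000
Nate, 90000
Olivia, 120000


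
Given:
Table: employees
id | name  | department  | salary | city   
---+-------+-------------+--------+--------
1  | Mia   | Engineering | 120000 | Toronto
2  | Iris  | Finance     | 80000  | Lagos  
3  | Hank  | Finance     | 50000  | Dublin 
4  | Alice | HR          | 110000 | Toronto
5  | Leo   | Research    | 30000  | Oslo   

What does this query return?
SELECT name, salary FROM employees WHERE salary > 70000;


Filtering: salary > 70000
Matching: 3 rows

3 rows:
Mia, 120000
Iris, 80000
Alice, 110000


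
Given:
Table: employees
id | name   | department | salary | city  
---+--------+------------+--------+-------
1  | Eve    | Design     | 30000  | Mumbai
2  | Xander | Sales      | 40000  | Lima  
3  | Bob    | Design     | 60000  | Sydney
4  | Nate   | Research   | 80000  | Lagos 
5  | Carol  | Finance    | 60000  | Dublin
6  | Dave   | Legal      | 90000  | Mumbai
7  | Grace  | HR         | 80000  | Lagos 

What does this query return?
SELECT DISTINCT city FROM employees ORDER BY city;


All 'city' values (row order): Mumbai, Lima, Sydney, Lagos, Dublin, Mumbai, Lagos
Removing duplicates leaves 5 unique value(s).

5 values:
Dublin
Lagos
Lima
Mumbai
Sydney


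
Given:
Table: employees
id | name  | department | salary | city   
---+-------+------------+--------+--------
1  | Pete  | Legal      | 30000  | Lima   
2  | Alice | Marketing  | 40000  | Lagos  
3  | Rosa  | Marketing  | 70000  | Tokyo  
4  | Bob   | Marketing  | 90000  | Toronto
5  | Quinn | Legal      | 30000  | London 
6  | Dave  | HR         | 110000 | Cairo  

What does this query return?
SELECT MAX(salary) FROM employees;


Salaries: 30000, 40000, 70000, 90000, 30000, 110000
MAX = 110000

110000


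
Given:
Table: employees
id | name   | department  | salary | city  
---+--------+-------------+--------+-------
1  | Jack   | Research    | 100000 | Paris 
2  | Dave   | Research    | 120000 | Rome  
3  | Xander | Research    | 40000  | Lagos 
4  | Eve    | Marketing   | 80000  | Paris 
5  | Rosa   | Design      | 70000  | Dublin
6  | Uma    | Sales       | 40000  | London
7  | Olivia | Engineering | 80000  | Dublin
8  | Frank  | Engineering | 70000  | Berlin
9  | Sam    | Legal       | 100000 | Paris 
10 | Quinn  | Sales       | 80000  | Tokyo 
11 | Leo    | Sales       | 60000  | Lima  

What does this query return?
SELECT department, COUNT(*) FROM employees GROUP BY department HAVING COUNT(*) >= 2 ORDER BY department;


Groups with count >= 2:
  Engineering: 2 -> PASS
  Research: 3 -> PASS
  Sales: 3 -> PASS
  Design: 1 -> filtered out
  Legal: 1 -> filtered out
  Marketing: 1 -> filtered out


3 groups:
Engineering, 2
Research, 3
Sales, 3


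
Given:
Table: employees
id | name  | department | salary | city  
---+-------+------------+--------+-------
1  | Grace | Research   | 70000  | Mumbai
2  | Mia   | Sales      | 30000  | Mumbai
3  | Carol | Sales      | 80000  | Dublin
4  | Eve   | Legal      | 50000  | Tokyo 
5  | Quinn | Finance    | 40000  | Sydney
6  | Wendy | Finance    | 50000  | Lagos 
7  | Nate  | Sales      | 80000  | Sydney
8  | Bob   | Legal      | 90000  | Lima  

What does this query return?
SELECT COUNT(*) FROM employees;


COUNT(*) counts all rows

8


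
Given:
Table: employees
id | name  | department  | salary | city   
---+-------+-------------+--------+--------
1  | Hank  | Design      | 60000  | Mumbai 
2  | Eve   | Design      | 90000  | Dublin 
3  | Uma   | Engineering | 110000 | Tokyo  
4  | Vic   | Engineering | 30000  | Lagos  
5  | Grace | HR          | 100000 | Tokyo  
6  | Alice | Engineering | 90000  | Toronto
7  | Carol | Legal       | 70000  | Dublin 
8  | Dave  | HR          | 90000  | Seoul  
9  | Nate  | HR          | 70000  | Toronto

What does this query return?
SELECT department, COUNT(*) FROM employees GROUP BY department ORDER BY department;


Assigning each row to its department group:
  Hank -> Design
  Eve -> Design
  Uma -> Engineering
  Vic -> Engineering
  Grace -> HR
  Alice -> Engineering
  Carol -> Legal
  Dave -> HR
  Nate -> HR


4 groups:
Design, 2
Engineering, 3
HR, 3
Legal, 1


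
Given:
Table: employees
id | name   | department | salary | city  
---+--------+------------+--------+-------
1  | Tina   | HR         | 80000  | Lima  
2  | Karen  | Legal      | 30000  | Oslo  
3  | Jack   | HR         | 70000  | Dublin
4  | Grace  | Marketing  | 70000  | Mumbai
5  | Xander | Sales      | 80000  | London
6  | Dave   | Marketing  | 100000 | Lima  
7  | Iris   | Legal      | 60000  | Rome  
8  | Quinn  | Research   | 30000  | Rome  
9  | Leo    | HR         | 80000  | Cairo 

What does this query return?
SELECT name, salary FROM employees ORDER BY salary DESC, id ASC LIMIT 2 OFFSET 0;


Sort by salary DESC (id ASC tiebreak), then skip 0 and take 2
Rows 1 through 2

2 rows:
Dave, 100000
Tina, 80000


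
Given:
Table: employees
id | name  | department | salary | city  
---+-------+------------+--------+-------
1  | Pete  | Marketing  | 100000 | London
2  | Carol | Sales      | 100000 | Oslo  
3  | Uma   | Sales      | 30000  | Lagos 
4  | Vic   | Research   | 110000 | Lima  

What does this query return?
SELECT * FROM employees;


SELECT * returns all 4 rows with all columns

4 rows:
1, Pete, Marketing, 100000, London
2, Carol, Sales, 100000, Oslo
3, Uma, Sales, 30000, Lagos
4, Vic, Research, 110000, Lima


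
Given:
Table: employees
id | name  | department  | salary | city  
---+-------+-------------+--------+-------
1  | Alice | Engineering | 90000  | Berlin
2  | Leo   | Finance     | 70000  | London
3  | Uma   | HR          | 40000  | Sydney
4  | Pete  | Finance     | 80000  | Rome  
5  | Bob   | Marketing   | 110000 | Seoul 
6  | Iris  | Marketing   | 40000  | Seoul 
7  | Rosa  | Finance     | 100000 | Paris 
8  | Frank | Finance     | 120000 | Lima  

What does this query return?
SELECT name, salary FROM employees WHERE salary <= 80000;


Filtering: salary <= 80000
Matching: 4 rows

4 rows:
Leo, 70000
Uma, 40000
Pete, 80000
Iris, 40000


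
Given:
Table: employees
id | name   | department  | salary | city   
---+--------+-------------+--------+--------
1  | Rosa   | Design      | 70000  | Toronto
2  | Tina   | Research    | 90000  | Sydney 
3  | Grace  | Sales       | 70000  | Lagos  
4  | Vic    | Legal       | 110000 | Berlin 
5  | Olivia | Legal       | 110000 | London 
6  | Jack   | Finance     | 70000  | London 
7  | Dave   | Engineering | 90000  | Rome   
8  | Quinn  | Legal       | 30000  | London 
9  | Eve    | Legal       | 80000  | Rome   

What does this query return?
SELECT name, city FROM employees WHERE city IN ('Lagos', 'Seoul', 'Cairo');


Filtering: city IN ('Lagos', 'Seoul', 'Cairo')
Matching: 1 rows

1 rows:
Grace, Lagos


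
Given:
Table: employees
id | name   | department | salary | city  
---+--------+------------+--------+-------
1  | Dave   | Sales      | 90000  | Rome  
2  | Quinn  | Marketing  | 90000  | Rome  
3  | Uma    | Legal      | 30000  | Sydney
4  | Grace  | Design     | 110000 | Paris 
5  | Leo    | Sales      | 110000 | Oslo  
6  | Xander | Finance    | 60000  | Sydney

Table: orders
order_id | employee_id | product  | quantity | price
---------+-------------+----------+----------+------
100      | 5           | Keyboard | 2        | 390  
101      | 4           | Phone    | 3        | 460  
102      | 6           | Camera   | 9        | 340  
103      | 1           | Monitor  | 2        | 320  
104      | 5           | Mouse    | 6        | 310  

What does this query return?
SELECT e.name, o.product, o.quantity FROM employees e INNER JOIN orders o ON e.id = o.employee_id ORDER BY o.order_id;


Joining employees.id = orders.employee_id:
  employee Leo (id=5) -> order Keyboard
  employee Grace (id=4) -> order Phone
  employee Xander (id=6) -> order Camera
  employee Dave (id=1) -> order Monitor
  employee Leo (id=5) -> order Mouse


5 rows:
Leo, Keyboard, 2
Grace, Phone, 3
Xander, Camera, 9
Dave, Monitor, 2
Leo, Mouse, 6


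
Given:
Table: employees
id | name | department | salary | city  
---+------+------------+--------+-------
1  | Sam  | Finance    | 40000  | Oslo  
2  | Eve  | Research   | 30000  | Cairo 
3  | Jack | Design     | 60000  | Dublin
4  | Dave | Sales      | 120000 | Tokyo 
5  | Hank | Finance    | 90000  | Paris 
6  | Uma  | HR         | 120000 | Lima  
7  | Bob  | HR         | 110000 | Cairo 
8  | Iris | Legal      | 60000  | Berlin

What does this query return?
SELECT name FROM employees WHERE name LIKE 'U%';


LIKE 'U%' matches names starting with 'U'
Matching: 1

1 rows:
Uma


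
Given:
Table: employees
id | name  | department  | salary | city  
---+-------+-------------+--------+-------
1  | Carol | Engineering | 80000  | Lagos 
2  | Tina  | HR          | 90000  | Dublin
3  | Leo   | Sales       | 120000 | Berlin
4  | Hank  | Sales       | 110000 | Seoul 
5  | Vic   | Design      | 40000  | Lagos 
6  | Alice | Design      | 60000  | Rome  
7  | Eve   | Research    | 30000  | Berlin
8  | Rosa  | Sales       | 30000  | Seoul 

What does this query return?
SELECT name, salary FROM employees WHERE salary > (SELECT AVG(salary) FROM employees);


Subquery: AVG(salary) = 70000.0
Filtering: salary > 70000.0
  Carol (80000) -> MATCH
  Tina (90000) -> MATCH
  Leo (120000) -> MATCH
  Hank (110000) -> MATCH


4 rows:
Carol, 80000
Tina, 90000
Leo, 120000
Hank, 110000


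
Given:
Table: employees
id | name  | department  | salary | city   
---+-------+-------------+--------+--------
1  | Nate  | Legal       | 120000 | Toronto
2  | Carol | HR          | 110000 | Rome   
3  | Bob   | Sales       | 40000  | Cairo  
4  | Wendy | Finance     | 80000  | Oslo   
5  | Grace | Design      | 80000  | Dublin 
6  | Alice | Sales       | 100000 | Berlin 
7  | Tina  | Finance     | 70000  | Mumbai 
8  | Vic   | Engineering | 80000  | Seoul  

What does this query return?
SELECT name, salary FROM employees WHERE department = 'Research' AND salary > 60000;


Filtering: department = 'Research' AND salary > 60000
Matching: 0 rows

Empty result set (0 rows)


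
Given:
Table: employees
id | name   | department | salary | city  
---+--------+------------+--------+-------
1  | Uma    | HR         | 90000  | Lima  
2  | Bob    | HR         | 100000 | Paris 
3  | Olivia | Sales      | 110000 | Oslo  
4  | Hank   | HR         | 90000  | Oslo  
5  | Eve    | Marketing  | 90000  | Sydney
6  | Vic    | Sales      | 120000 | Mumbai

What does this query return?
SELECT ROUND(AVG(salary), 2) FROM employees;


SUM(salary) = 600000
COUNT = 6
ROUND(AVG, 2) = ROUND(600000 / 6, 2) = 100000.0

100000.0
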